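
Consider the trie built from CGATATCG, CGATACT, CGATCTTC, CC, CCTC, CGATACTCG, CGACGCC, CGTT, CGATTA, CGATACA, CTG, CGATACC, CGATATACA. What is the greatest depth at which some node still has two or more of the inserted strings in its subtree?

7

The deepest shared node is where two words last agree before diverging.
"CGATACT" and "CGATACTCG" agree on "CGATACT" (7 characters) before diverging; nothing deeper is shared.
Longest shared-prefix length: 7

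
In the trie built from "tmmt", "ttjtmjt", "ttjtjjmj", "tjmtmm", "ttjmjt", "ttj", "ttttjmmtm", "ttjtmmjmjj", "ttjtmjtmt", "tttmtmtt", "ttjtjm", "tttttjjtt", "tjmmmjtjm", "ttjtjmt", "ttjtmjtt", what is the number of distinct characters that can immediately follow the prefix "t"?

3

The children of the "t" node are the distinct next characters among strings starting with "t".
Distinct next characters after "t": j, m, t.
That node has 3 child edges.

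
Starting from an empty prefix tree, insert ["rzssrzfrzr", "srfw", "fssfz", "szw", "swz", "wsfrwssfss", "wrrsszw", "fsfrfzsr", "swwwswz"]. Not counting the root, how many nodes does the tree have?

50

Insert word by word; a character creates a node only if that edge doesn't already exist:
  "rzssrzfrzr" → 10 new (r, z, s, s, r, z, f, r, z, r)
  "srfw" → 4 new (s, r, f, w)
  "fssfz" → 5 new (f, s, s, f, z)
  "szw" → prefix "s" already present; 2 new (z, w)
  "swz" → prefix "s" already present; 2 new (w, z)
  "wsfrwssfss" → 10 new (w, s, f, r, w, s, s, f, s, s)
  "wrrsszw" → prefix "w" already present; 6 new (r, r, s, s, z, w)
  "fsfrfzsr" → prefix "fs" already present; 6 new (f, r, f, z, s, r)
  "swwwswz" → prefix "sw" already present; 5 new (w, w, s, w, z)
Total nodes = 10 + 4 + 5 + 2 + 2 + 10 + 6 + 6 + 5 = 50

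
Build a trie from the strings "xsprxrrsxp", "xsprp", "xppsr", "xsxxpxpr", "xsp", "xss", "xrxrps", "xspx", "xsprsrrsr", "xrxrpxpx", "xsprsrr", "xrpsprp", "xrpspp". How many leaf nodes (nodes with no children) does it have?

A leaf is a node with no children — equivalently, the end of a word that is not a proper prefix of any other stored word.
Those words: "xppsr", "xrpspp", "xrpsprp", "xrxrps", "xrxrpxpx", "xsprp", "xsprsrrsr", "xsprxrrsxp", "xspx", "xss", "xsxxpxpr"
Leaf count: 11

11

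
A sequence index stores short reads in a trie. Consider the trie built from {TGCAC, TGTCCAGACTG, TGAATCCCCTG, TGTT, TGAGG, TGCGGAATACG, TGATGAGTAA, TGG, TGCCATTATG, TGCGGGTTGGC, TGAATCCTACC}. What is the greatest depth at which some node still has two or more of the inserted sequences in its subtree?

7

The deepest shared node is where two words last agree before diverging.
e.g. "TGAATCCCCTG" and "TGAATCCTACC" share the prefix "TGAATCC" of length 7; no pair shares a longer one.
Longest shared-prefix length: 7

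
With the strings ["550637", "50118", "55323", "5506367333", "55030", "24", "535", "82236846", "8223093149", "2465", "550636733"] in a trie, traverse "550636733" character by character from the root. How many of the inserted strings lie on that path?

1

Traverse "550636733" character by character; count nodes along the way that are marked as word ends.
Prefixes of the query that are stored words: "550636733"
Count: 1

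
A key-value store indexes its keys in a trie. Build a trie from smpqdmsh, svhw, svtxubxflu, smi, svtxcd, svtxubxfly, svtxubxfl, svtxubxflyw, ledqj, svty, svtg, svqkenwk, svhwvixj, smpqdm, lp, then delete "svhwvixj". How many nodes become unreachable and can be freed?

Walk "svhwvixj" from the leaf back toward the root, removing each node that no remaining word uses.
The suffix "vixj" (4 nodes) is used only by "svhwvixj"; "svhw" is itself a stored word, so pruning stops there.
Nodes removed: 4

4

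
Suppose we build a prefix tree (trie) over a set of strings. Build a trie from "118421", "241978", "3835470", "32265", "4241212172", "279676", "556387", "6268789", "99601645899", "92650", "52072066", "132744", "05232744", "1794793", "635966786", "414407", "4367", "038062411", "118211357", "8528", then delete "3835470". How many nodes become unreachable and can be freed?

A node on "3835470"'s path can go only if nothing else ends at it or branches off below it.
The suffix "835470" (6 nodes) is used only by "3835470"; the node for "3" still has the child "2", so pruning stops there.
Nodes removed: 6

6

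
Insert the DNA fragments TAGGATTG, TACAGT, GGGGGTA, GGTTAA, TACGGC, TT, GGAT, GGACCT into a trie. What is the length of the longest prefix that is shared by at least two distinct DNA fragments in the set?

3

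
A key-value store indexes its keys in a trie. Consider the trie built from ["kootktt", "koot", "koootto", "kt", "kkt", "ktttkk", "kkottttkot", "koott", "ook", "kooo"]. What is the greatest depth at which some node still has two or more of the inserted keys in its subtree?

4

Equivalently: take the maximum, over all pairs, of their longest common prefix length.
"kooo" and "koootto" agree on "kooo" (4 characters) before diverging; nothing deeper is shared.
Longest shared-prefix length: 4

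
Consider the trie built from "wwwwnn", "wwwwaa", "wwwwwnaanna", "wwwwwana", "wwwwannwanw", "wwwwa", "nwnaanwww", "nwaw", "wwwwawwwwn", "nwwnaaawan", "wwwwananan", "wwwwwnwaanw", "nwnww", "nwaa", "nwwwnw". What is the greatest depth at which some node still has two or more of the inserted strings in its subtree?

Look for the deepest trie node that still has at least two words in its subtree.
e.g. "wwwwananan" and "wwwwannwanw" share the prefix "wwwwan" of length 6; no pair shares a longer one.
Longest shared-prefix length: 6

6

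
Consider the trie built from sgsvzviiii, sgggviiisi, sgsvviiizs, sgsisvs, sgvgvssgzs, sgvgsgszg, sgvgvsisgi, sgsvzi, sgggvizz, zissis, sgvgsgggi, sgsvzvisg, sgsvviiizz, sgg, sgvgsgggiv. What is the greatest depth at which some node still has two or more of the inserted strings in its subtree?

Look for the deepest trie node that still has at least two words in its subtree.
"sgsvviiizs" and "sgsvviiizz" agree on "sgsvviiiz" (9 characters) before diverging; nothing deeper is shared.
Longest shared-prefix length: 9

9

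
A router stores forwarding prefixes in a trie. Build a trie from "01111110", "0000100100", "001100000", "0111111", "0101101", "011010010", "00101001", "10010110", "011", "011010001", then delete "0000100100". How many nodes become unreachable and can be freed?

A node on "0000100100"'s path can go only if nothing else ends at it or branches off below it.
The suffix "00100100" (8 nodes) is used only by "0000100100"; the node for "00" still has the child "1", so pruning stops there.
Nodes removed: 8

8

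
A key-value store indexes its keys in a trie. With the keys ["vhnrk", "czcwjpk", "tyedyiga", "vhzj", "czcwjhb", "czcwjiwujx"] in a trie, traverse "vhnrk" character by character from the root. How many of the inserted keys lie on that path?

1

Walk "vhnrk" from the root; an end-of-word marker is hit whenever a stored word is a prefix of "vhnrk".
Prefixes of the query that are stored words: "vhnrk"
Count: 1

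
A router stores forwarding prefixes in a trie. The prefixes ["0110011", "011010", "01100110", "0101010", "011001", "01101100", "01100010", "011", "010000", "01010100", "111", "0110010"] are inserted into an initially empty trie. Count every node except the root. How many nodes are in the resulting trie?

29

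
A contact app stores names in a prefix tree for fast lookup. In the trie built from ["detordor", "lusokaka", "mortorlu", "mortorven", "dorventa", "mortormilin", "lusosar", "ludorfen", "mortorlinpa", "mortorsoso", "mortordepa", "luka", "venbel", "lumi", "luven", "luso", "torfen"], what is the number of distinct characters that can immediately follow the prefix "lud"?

Walk "lud" from the root, arriving at one node.
Characters that immediately follow "lud" among the stored strings: {o}.
That node has 1 child edge.

1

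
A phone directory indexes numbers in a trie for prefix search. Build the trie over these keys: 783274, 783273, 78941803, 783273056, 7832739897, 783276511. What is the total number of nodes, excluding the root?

24

For each word, the new-node count is its length minus the longest prefix already in the trie:
  "783274" → 6 new (7, 8, 3, 2, 7, 4)
  "783273" → prefix "78327" already present; 1 new (3)
  "78941803" → prefix "78" already present; 6 new (9, 4, 1, 8, 0, 3)
  "783273056" → prefix "783273" already present; 3 new (0, 5, 6)
  "7832739897" → prefix "783273" already present; 4 new (9, 8, 9, 7)
  "783276511" → prefix "78327" already present; 4 new (6, 5, 1, 1)
Total nodes = 6 + 1 + 6 + 3 + 4 + 4 = 24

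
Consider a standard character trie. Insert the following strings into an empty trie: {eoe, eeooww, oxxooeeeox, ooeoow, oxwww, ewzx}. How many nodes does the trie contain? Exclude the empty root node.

Insert word by word; a character creates a node only if that edge doesn't already exist:
  "eoe" → 3 new (e, o, e)
  "eeooww" → prefix "e" already present; 5 new (e, o, o, w, w)
  "oxxooeeeox" → 10 new (o, x, x, o, o, e, e, e, o, x)
  "ooeoow" → prefix "o" already present; 5 new (o, e, o, o, w)
  "oxwww" → prefix "ox" already present; 3 new (w, w, w)
  "ewzx" → prefix "e" already present; 3 new (w, z, x)
Total nodes = 3 + 5 + 10 + 5 + 3 + 3 = 29

29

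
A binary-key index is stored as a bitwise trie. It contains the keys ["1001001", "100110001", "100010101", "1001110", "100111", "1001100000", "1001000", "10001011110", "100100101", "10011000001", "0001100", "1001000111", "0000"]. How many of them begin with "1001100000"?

Traverse to the node for "1001100000", then collect every word in that subtree.
Words under "1001100000": 1001100000, 10011000001
Count: 2

2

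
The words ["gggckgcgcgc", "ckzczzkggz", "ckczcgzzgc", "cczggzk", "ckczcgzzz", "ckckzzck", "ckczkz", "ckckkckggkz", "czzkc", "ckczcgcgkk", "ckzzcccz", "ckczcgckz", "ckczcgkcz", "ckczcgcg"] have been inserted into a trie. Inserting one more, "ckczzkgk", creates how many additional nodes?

The longest prefix of "ckczzkgk" already in the trie is "ckcz" (length 4).
So 8 − 4 = 4 new nodes.

4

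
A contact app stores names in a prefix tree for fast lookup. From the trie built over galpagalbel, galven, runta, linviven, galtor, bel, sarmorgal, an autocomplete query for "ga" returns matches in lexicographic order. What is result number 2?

Words with prefix "ga", in lexicographic order: "galpagalbel", "galtor", "galven"
Position 2: galtor

galtor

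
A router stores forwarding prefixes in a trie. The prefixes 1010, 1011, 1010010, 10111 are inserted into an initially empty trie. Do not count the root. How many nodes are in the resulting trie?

9

Insert word by word; a character creates a node only if that edge doesn't already exist:
  "1010" → 4 new (1, 0, 1, 0)
  "1011" → prefix "101" already present; 1 new (1)
  "1010010" → prefix "1010" already present; 3 new (0, 1, 0)
  "10111" → prefix "1011" already present; 1 new (1)
Total nodes = 4 + 1 + 3 + 1 = 9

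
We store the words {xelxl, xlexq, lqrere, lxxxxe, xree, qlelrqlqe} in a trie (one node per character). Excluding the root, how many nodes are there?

Insert word by word; a character creates a node only if that edge doesn't already exist:
  "xelxl" → 5 new (x, e, l, x, l)
  "xlexq" → prefix "x" already present; 4 new (l, e, x, q)
  "lqrere" → 6 new (l, q, r, e, r, e)
  "lxxxxe" → prefix "l" already present; 5 new (x, x, x, x, e)
  "xree" → prefix "x" already present; 3 new (r, e, e)
  "qlelrqlqe" → 9 new (q, l, e, l, r, q, l, q, e)
Total nodes = 5 + 4 + 6 + 5 + 3 + 9 = 32

32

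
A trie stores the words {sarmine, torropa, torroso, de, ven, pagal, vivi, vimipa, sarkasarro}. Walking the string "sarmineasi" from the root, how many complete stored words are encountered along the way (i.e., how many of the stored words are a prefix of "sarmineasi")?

Walk "sarmineasi" from the root; an end-of-word marker is hit whenever a stored word is a prefix of "sarmineasi".
Prefixes of the query that are stored words: "sarmine"
Count: 1

1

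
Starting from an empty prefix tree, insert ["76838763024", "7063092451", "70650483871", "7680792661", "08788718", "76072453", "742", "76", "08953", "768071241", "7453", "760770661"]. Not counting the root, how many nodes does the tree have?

65

Insert word by word; a character creates a node only if that edge doesn't already exist:
  "76838763024" → 11 new (7, 6, 8, 3, 8, 7, 6, 3, 0, 2, 4)
  "7063092451" → prefix "7" already present; 9 new (0, 6, 3, 0, 9, 2, 4, 5, 1)
  "70650483871" → prefix "706" already present; 8 new (5, 0, 4, 8, 3, 8, 7, 1)
  "7680792661" → prefix "768" already present; 7 new (0, 7, 9, 2, 6, 6, 1)
  "08788718" → 8 new (0, 8, 7, 8, 8, 7, 1, 8)
  "76072453" → prefix "76" already present; 6 new (0, 7, 2, 4, 5, 3)
  "742" → prefix "7" already present; 2 new (4, 2)
  "76" → prefix "76" already present; 0 new (none)
  "08953" → prefix "08" already present; 3 new (9, 5, 3)
  "768071241" → prefix "76807" already present; 4 new (1, 2, 4, 1)
  "7453" → prefix "74" already present; 2 new (5, 3)
  "760770661" → prefix "7607" already present; 5 new (7, 0, 6, 6, 1)
Total nodes = 11 + 9 + 8 + 7 + 8 + 6 + 2 + 0 + 3 + 4 + 2 + 5 = 65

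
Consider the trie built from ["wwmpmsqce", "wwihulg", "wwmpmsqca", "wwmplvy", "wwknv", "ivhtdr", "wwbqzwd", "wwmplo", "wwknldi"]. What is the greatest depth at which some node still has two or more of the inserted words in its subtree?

Equivalently: take the maximum, over all pairs, of their longest common prefix length.
"wwmpmsqca" and "wwmpmsqce" agree on "wwmpmsqc" (8 characters) before diverging; nothing deeper is shared.
Longest shared-prefix length: 8

8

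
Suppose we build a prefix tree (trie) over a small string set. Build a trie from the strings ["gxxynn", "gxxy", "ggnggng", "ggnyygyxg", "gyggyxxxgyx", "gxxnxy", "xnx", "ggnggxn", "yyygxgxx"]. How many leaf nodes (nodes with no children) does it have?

8

Leaves are exactly the stored words that no other stored word extends.
Those words: "ggnggng", "ggnggxn", "ggnyygyxg", "gxxnxy", "gxxynn", "gyggyxxxgyx", "xnx", "yyygxgxx"
Leaf count: 8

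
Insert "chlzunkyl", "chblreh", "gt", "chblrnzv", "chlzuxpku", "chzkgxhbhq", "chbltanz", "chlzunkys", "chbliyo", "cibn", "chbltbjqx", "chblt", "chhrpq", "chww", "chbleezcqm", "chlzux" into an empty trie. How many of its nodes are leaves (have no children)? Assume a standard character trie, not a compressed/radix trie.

Leaves are exactly the stored words that no other stored word extends.
Those words: "chbleezcqm", "chbliyo", "chblreh", "chblrnzv", "chbltanz", "chbltbjqx", "chhrpq", "chlzunkyl", "chlzunkys", "chlzuxpku", "chww", "chzkgxhbhq", "cibn", "gt"
Leaf count: 14

14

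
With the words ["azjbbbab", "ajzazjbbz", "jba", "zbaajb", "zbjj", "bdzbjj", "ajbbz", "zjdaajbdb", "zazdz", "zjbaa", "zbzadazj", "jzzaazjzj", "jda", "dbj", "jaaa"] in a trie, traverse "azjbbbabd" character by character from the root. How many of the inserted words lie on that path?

Check each prefix of "azjbbbabd" against the stored set — each match is an end-marker on the path.
Prefixes of the query that are stored words: "azjbbbab"
Count: 1

1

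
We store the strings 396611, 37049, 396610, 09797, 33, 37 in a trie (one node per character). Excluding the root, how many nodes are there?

17

Trace insertions, counting only characters that open a new branch:
  "396611" → 6 new (3, 9, 6, 6, 1, 1)
  "37049" → prefix "3" already present; 4 new (7, 0, 4, 9)
  "396610" → prefix "39661" already present; 1 new (0)
  "09797" → 5 new (0, 9, 7, 9, 7)
  "33" → prefix "3" already present; 1 new (3)
  "37" → prefix "37" already present; 0 new (none)
Total nodes = 6 + 4 + 1 + 5 + 1 + 0 = 17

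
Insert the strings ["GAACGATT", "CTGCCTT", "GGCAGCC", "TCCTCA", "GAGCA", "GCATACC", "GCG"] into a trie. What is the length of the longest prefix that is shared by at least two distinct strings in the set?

Equivalently: take the maximum, over all pairs, of their longest common prefix length.
"GAACGATT" and "GAGCA" agree on "GA" (2 characters) before diverging; nothing deeper is shared.
Longest shared-prefix length: 2

2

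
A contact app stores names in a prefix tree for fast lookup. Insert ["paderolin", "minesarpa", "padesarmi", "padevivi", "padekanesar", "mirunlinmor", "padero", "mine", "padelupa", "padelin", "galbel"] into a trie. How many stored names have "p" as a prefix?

Traverse to the node for "p", then collect every word in that subtree.
Words under "p": padekanesar, padelin, padelupa, padero, paderolin, padesarmi, padevivi
Count: 7

7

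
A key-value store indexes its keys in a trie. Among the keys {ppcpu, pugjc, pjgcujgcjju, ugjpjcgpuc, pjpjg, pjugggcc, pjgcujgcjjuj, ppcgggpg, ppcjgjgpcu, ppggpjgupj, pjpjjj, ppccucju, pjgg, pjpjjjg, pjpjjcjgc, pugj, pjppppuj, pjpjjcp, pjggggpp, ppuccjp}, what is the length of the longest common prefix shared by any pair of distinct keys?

11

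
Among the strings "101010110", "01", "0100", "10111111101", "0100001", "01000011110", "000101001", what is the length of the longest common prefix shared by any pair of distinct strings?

7

Equivalently: take the maximum, over all pairs, of their longest common prefix length.
"0100001" and "01000011110" agree on "0100001" (7 characters) before diverging; nothing deeper is shared.
Longest shared-prefix length: 7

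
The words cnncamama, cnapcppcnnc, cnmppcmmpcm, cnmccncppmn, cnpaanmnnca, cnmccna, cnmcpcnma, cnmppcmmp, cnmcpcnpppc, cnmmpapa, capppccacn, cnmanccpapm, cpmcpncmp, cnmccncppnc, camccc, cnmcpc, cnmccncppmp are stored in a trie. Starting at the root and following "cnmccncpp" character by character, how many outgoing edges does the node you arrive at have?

The children of the "cnmccncpp" node are the distinct next characters among strings starting with "cnmccncpp".
Distinct next characters after "cnmccncpp": m, n.
That node has 2 child edges.

2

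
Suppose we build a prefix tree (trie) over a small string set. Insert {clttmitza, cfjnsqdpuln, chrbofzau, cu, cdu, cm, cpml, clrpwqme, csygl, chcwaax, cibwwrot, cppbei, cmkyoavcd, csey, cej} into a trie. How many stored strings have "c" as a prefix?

Walk to "c"; the words in its subtree are exactly those with that prefix.
Words under "c": cdu, cej, cfjnsqdpuln, chcwaax, chrbofzau, cibwwrot, clrpwqme, clttmitza, cm, cmkyoavcd, cpml, cppbei, csey, csygl, cu
Count: 15

15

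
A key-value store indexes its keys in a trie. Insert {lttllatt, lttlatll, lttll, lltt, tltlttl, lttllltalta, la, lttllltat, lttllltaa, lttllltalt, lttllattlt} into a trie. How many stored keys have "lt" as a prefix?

Walk to "lt"; the words in its subtree are exactly those with that prefix.
Matches: "lttlatll", "lttll", "lttllatt", "lttllattlt", "lttllltaa", "lttllltalt", "lttllltalta", "lttllltat"
Count: 8

8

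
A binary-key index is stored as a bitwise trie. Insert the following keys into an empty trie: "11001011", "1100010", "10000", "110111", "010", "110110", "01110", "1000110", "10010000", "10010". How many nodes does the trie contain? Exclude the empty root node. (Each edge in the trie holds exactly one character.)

Trace insertions, counting only characters that open a new branch:
  "11001011" → 8 new (1, 1, 0, 0, 1, 0, 1, 1)
  "1100010" → prefix "1100" already present; 3 new (0, 1, 0)
  "10000" → prefix "1" already present; 4 new (0, 0, 0, 0)
  "110111" → prefix "110" already present; 3 new (1, 1, 1)
  "010" → 3 new (0, 1, 0)
  "110110" → prefix "11011" already present; 1 new (0)
  "01110" → prefix "01" already present; 3 new (1, 1, 0)
  "1000110" → prefix "1000" already present; 3 new (1, 1, 0)
  "10010000" → prefix "100" already present; 5 new (1, 0, 0, 0, 0)
  "10010" → prefix "10010" already present; 0 new (none)
Total nodes = 8 + 3 + 4 + 3 + 3 + 1 + 3 + 3 + 5 + 0 = 33

33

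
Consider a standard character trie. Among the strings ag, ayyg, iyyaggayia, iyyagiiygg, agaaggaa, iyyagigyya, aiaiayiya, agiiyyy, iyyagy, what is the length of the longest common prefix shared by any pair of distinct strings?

6

Look for the deepest trie node that still has at least two words in its subtree.
e.g. "iyyagigyya" and "iyyagiiygg" share the prefix "iyyagi" of length 6; no pair shares a longer one.
Longest shared-prefix length: 6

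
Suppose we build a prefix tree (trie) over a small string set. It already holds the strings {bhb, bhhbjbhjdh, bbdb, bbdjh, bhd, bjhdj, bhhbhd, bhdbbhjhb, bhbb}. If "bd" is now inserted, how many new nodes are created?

1

The longest prefix of "bd" already in the trie is "b" (length 1).
New nodes needed: |"bd"| − 1 = 2 − 1 = 1.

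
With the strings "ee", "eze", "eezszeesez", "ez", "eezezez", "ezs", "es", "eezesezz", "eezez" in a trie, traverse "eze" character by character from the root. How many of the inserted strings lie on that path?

Traverse "eze" character by character; count nodes along the way that are marked as word ends.
Prefixes of the query that are stored words: "ez", "eze"
Count: 2

2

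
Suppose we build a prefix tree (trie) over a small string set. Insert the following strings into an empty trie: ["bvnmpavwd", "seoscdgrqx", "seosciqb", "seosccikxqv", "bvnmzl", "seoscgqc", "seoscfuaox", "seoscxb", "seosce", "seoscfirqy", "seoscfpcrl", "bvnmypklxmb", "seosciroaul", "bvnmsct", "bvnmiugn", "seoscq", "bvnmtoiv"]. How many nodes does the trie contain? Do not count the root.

Count nodes per top-level branch (shared prefixes stored once):
  'b'-branch (bvnmiugn, bvnmpavwd, bvnmsct, bvnmtoiv, bvnmypklxmb, bvnmzl): 29 nodes
  's'-branch (seosccikxqv, seoscdgrqx, seosce, seoscfirqy, seoscfpcrl, seoscfuaox, seoscgqc, seosciqb, seosciroaul, seoscq, seoscxb): 44 nodes
Sum: 73

73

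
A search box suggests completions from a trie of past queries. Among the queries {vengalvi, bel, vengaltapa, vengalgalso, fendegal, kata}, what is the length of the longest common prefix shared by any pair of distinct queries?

6

Look for the deepest trie node that still has at least two words in its subtree.
"vengalgalso" and "vengaltapa" agree on "vengal" (6 characters) before diverging; nothing deeper is shared.
Longest shared-prefix length: 6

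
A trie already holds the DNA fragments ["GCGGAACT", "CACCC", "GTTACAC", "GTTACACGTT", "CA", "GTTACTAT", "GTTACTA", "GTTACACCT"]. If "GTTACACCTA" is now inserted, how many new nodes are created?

"GTTACACCT" is already a path in the trie; the remaining "A" must be added.
Each of the 1 remaining characters creates one node.

1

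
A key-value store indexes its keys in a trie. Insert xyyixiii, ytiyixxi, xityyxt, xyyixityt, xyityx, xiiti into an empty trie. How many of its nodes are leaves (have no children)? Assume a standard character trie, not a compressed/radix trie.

6

Leaves are exactly the stored words that no other stored word extends.
Those words: "xiiti", "xityyxt", "xyityx", "xyyixiii", "xyyixityt", "ytiyixxi"
Leaf count: 6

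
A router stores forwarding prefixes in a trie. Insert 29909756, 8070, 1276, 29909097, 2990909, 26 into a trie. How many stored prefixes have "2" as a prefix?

Filter for entries beginning with "2":
Matches: "26", "2990909", "29909097", "29909756"
Count: 4

4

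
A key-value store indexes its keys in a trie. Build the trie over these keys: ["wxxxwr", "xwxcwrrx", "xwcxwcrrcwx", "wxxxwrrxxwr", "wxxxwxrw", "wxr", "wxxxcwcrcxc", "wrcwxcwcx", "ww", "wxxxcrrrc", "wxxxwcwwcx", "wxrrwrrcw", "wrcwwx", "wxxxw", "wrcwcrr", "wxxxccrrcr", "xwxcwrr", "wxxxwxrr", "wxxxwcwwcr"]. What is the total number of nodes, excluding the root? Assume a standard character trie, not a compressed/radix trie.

75

Count nodes per top-level branch (shared prefixes stored once):
  'w'-branch (wrcwcrr, wrcwwx, wrcwxcwcx, ww, wxr, wxrrwrrcw, wxxxccrrcr, wxxxcrrrc, wxxxcwcrcxc, wxxxw, wxxxwcwwcr, wxxxwcwwcx, wxxxwr, wxxxwrrxxwr, wxxxwxrr, wxxxwxrw): 58 nodes
  'x'-branch (xwcxwcrrcwx, xwxcwrr, xwxcwrrx): 17 nodes
Sum: 75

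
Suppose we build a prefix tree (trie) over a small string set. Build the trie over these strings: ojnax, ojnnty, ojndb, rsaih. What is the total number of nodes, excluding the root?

Trie structure (* marks end of a word):
(root)
├─ o
│  └─ j
│     └─ n
│        ├─ a
│        │  └─ x *
│        ├─ d
│        │  └─ b *
│        └─ n
│           └─ t
│              └─ y *
└─ r
   └─ s
      └─ a
         └─ i
            └─ h *
Counting every labelled node above: 15.

15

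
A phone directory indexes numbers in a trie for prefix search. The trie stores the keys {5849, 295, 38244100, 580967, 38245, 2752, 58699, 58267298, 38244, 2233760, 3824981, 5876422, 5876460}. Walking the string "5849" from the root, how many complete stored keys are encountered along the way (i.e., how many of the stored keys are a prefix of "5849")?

1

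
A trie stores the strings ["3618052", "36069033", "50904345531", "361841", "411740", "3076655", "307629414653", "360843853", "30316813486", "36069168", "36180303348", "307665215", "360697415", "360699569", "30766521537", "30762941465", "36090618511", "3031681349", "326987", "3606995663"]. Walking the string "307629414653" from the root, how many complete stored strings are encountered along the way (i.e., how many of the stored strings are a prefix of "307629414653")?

Check each prefix of "307629414653" against the stored set — each match is an end-marker on the path.
Prefixes of the query that are stored words: "30762941465", "307629414653"
Count: 2

2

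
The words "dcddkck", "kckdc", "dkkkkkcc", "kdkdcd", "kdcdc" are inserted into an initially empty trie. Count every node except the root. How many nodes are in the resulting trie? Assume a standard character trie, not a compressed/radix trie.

Trie structure (* marks end of a word):
(root)
├─ d
│  ├─ c
│  │  └─ d
│  │     └─ d
│  │        └─ k
│  │           └─ c
│  │              └─ k *
│  └─ k
│     └─ k
│        └─ k
│           └─ k
│              └─ k
│                 └─ c
│                    └─ c *
└─ k
   ├─ c
   │  └─ k
   │     └─ d
   │        └─ c *
   └─ d
      ├─ c
      │  └─ d
      │     └─ c *
      └─ k
         └─ d
            └─ c
               └─ d *
Counting every labelled node above: 27.

27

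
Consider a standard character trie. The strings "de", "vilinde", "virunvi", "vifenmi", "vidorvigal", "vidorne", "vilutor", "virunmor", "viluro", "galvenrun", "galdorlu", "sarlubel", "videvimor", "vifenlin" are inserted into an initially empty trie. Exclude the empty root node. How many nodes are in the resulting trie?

69

Count nodes per top-level branch (shared prefixes stored once):
  'd'-branch (de): 2 nodes
  'g'-branch (galdorlu, galvenrun): 14 nodes
  's'-branch (sarlubel): 8 nodes
  'v'-branch (videvimor, vidorne, vidorvigal, vifenlin, vifenmi, vilinde, viluro, vilutor, virunmor, virunvi): 45 nodes
Sum: 69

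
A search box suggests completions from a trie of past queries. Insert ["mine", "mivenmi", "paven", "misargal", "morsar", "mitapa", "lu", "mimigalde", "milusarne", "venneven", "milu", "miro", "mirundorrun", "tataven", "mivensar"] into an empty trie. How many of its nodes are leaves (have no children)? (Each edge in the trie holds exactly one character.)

14

A leaf is a node with no children — equivalently, the end of a word that is not a proper prefix of any other stored word.
Those words: "lu", "milusarne", "mimigalde", "mine", "miro", "mirundorrun", "misargal", "mitapa", "mivenmi", "mivensar", "morsar", "paven", "tataven", "venneven"
Leaf count: 14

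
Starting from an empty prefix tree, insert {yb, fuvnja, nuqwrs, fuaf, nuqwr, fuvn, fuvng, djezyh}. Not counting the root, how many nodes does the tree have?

Trie structure (* marks end of a word):
(root)
├─ d
│  └─ j
│     └─ e
│        └─ z
│           └─ y
│              └─ h *
├─ f
│  └─ u
│     ├─ a
│     │  └─ f *
│     └─ v
│        └─ n *
│           ├─ g *
│           └─ j
│              └─ a *
├─ n
│  └─ u
│     └─ q
│        └─ w
│           └─ r *
│              └─ s *
└─ y
   └─ b *
Counting every labelled node above: 23.

23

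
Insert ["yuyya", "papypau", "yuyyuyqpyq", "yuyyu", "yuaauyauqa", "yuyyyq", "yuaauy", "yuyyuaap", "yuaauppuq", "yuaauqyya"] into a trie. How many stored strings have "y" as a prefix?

9

Filter for entries beginning with "y":
Words under "y": yuaauppuq, yuaauqyya, yuaauy, yuaauyauqa, yuyya, yuyyu, yuyyuaap, yuyyuyqpyq, yuyyyq
Count: 9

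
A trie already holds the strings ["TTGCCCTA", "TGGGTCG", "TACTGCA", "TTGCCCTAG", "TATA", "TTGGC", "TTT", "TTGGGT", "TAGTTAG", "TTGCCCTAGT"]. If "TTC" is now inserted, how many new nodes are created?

1

"TT" is already a path in the trie; the remaining "C" must be added.
New nodes needed: |"TTC"| − 2 = 3 − 2 = 1.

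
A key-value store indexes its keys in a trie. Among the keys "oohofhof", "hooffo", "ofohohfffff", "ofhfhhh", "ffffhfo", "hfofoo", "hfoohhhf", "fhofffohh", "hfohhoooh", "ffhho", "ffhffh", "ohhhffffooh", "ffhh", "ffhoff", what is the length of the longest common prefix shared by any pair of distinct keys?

4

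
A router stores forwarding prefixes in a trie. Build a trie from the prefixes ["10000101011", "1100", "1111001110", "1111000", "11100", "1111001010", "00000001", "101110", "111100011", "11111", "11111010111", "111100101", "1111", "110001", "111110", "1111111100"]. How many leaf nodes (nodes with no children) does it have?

10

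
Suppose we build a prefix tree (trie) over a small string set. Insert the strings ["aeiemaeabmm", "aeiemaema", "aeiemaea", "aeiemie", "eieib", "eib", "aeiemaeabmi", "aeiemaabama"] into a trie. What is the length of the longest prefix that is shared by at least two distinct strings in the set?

10

Equivalently: take the maximum, over all pairs, of their longest common prefix length.
"aeiemaeabmi" and "aeiemaeabmm" agree on "aeiemaeabm" (10 characters) before diverging; nothing deeper is shared.
Longest shared-prefix length: 10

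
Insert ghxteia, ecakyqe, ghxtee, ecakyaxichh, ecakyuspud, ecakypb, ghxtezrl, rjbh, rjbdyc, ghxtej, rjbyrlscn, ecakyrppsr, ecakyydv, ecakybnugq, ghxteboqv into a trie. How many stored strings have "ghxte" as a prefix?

Traverse to the node for "ghxte", then collect every word in that subtree.
Matches: "ghxteboqv", "ghxtee", "ghxteia", "ghxtej", "ghxtezrl"
Count: 5

5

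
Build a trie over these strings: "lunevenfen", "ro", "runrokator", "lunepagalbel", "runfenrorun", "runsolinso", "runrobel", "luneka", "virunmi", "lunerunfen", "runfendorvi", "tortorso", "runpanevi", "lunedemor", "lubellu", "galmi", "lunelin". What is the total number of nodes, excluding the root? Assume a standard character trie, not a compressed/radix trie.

Count nodes per top-level branch (shared prefixes stored once):
  'g'-branch (galmi): 5 nodes
  'l'-branch (lubellu, lunedemor, luneka, lunelin, lunepagalbel, lunerunfen, lunevenfen): 39 nodes
  'r'-branch (ro, runfendorvi, runfenrorun, runpanevi, runrobel, runrokator, runsolinso): 40 nodes
  't'-branch (tortorso): 8 nodes
  'v'-branch (virunmi): 7 nodes
Sum: 99

99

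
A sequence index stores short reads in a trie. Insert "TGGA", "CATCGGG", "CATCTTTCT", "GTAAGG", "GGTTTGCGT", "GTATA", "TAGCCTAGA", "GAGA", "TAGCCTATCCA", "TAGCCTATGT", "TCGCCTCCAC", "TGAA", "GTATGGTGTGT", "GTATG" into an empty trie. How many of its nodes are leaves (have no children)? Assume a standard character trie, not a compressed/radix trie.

A leaf is a node with no children — equivalently, the end of a word that is not a proper prefix of any other stored word.
Those words: "CATCGGG", "CATCTTTCT", "GAGA", "GGTTTGCGT", "GTAAGG", "GTATA", "GTATGGTGTGT", "TAGCCTAGA", "TAGCCTATCCA", "TAGCCTATGT", "TCGCCTCCAC", "TGAA", "TGGA"
Leaf count: 13

13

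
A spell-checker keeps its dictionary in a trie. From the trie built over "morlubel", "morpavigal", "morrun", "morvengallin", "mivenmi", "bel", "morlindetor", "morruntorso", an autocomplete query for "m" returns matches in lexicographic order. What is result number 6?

morruntorso

Filter for "m…" and sort: "mivenmi", "morlindetor", "morlubel", "morpavigal", "morrun", "morruntorso", "morvengallin"
The 6th is morruntorso.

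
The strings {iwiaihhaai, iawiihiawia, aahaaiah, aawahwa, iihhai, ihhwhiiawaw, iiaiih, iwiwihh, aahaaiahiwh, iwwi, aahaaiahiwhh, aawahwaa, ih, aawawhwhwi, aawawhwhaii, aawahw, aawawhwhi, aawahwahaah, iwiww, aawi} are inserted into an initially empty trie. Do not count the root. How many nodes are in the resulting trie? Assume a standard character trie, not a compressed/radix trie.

Insert word by word; a character creates a node only if that edge doesn't already exist:
  "iwiaihhaai" → 10 new (i, w, i, a, i, h, h, a, a, i)
  "iawiihiawia" → prefix "i" already present; 10 new (a, w, i, i, h, i, a, w, i, a)
  "aahaaiah" → 8 new (a, a, h, a, a, i, a, h)
  "aawahwa" → prefix "aa" already present; 5 new (w, a, h, w, a)
  "iihhai" → prefix "i" already present; 5 new (i, h, h, a, i)
  "ihhwhiiawaw" → prefix "i" already present; 10 new (h, h, w, h, i, i, a, w, a, w)
  "iiaiih" → prefix "ii" already present; 4 new (a, i, i, h)
  "iwiwihh" → prefix "iwi" already present; 4 new (w, i, h, h)
  "aahaaiahiwh" → prefix "aahaaiah" already present; 3 new (i, w, h)
  "iwwi" → prefix "iw" already present; 2 new (w, i)
  "aahaaiahiwhh" → prefix "aahaaiahiwh" already present; 1 new (h)
  "aawahwaa" → prefix "aawahwa" already present; 1 new (a)
  "ih" → prefix "ih" already present; 0 new (none)
  "aawawhwhwi" → prefix "aawa" already present; 6 new (w, h, w, h, w, i)
  "aawawhwhaii" → prefix "aawawhwh" already present; 3 new (a, i, i)
  "aawahw" → prefix "aawahw" already present; 0 new (none)
  "aawawhwhi" → prefix "aawawhwh" already present; 1 new (i)
  "aawahwahaah" → prefix "aawahwa" already present; 4 new (h, a, a, h)
  "iwiww" → prefix "iwiw" already present; 1 new (w)
  "aawi" → prefix "aaw" already present; 1 new (i)
Total nodes = 10 + 10 + 8 + 5 + 5 + 10 + 4 + 4 + 3 + 2 + 1 + 1 + 0 + 6 + 3 + 0 + 1 + 4 + 1 + 1 = 79

79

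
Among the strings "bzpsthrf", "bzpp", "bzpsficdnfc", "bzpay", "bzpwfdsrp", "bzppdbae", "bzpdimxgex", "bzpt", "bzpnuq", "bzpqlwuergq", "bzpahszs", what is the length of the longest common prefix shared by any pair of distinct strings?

4

Look for the deepest trie node that still has at least two words in its subtree.
"bzpahszs" and "bzpay" agree on "bzpa" (4 characters) before diverging; nothing deeper is shared.
Longest shared-prefix length: 4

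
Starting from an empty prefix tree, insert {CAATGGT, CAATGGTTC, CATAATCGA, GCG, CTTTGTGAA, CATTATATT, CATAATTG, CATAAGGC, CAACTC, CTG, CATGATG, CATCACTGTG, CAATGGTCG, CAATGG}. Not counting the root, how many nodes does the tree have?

55

Trace insertions, counting only characters that open a new branch:
  "CAATGGT" → 7 new (C, A, A, T, G, G, T)
  "CAATGGTTC" → prefix "CAATGGT" already present; 2 new (T, C)
  "CATAATCGA" → prefix "CA" already present; 7 new (T, A, A, T, C, G, A)
  "GCG" → 3 new (G, C, G)
  "CTTTGTGAA" → prefix "C" already present; 8 new (T, T, T, G, T, G, A, A)
  "CATTATATT" → prefix "CAT" already present; 6 new (T, A, T, A, T, T)
  "CATAATTG" → prefix "CATAAT" already present; 2 new (T, G)
  "CATAAGGC" → prefix "CATAA" already present; 3 new (G, G, C)
  "CAACTC" → prefix "CAA" already present; 3 new (C, T, C)
  "CTG" → prefix "CT" already present; 1 new (G)
  "CATGATG" → prefix "CAT" already present; 4 new (G, A, T, G)
  "CATCACTGTG" → prefix "CAT" already present; 7 new (C, A, C, T, G, T, G)
  "CAATGGTCG" → prefix "CAATGGT" already present; 2 new (C, G)
  "CAATGG" → prefix "CAATGG" already present; 0 new (none)
Total nodes = 7 + 2 + 7 + 3 + 8 + 6 + 2 + 3 + 3 + 1 + 4 + 7 + 2 + 0 = 55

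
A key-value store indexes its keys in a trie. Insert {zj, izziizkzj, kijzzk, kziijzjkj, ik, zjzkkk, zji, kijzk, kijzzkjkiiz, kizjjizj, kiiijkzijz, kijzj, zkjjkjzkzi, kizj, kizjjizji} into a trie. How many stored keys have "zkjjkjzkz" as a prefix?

Traverse to the node for "zkjjkjzkz", then collect every word in that subtree.
Matches: "zkjjkjzkzi"
Count: 1

1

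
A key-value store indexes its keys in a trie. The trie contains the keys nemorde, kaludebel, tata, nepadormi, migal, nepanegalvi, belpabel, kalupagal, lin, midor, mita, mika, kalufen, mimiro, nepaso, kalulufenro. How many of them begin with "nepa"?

Traverse to the node for "nepa", then collect every word in that subtree.
Matches: "nepadormi", "nepanegalvi", "nepaso"
Count: 3

3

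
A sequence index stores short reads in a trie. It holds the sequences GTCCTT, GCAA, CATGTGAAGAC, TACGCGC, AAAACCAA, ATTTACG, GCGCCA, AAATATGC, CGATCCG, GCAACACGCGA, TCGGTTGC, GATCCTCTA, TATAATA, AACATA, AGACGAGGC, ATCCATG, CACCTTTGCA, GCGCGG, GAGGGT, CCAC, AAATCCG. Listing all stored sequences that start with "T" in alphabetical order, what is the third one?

TCGGTTGC

Filter for "T…" and sort: "TACGCGC", "TATAATA", "TCGGTTGC"
Position 3: TCGGTTGC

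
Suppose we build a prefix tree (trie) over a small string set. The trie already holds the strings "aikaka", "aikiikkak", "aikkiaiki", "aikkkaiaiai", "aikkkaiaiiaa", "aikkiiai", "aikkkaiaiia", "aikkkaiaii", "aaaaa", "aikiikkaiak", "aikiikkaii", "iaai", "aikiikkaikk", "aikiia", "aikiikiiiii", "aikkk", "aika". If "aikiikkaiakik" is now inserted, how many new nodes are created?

"aikiikkaiak" is already a path in the trie; the remaining "ik" must be added.
New nodes needed: |"aikiikkaiakik"| − 11 = 13 − 11 = 2.

2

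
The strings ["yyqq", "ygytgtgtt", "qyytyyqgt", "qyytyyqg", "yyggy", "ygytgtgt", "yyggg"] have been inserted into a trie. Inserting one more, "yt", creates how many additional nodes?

1

Walking "yt" from the root, the first 1 characters ("y") follow existing edges; "t" is the first miss.
New nodes needed: |"yt"| − 1 = 2 − 1 = 1.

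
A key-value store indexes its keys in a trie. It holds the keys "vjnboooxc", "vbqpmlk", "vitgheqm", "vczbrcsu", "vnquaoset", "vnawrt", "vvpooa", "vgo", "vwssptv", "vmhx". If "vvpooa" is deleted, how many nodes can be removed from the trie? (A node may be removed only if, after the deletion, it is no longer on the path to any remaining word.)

After clearing the end-marker at "vvpooa", prune upward until reaching a node still needed by another word.
The suffix "vpooa" (5 nodes) is used only by "vvpooa"; the node for "v" still has the child "j", so pruning stops there.
Nodes removed: 5

5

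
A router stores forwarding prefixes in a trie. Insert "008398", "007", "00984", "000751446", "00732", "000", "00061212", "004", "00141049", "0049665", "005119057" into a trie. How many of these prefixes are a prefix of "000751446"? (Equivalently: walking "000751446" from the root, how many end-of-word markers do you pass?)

Traverse "000751446" character by character; count nodes along the way that are marked as word ends.
Prefixes of the query that are stored words: "000", "000751446"
Count: 2

2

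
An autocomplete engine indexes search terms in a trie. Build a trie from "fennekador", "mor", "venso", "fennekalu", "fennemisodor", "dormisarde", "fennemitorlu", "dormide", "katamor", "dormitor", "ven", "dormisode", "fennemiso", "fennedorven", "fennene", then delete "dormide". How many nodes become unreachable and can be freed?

A node on "dormide"'s path can go only if nothing else ends at it or branches off below it.
The suffix "de" (2 nodes) is used only by "dormide"; the node for "dormi" still has the child "s", so pruning stops there.
Nodes removed: 2

2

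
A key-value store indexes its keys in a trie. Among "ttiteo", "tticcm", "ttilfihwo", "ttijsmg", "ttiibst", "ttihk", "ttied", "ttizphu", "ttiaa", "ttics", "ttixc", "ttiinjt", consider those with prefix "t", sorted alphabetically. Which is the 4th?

Words with prefix "t", in lexicographic order: "ttiaa", "tticcm", "ttics", "ttied", "ttihk", "ttiibst", "ttiinjt", "ttijsmg", "ttilfihwo", "ttiteo", "ttixc", "ttizphu"
The 4th is ttied.

ttied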